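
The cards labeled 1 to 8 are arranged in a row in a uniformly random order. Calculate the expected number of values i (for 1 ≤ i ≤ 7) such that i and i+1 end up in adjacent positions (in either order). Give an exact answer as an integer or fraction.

7/4

For each i ∈ {1,…,7}, let Xᵢ = 1 if i and i+1 are adjacent. P(Xᵢ=1) = 2·(8−1)!/8! = 2/8.
By linearity, E[ΣXᵢ] = (7)·(2/8) = 7/4.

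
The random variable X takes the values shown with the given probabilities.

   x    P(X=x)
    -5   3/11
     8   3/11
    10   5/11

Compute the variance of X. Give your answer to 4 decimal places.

40.9587

E[X] = (3/11)·(-5) + (3/11)·8 + (5/11)·10 = 59/11
E[X²] = (3/11)·25 + (3/11)·64 + (5/11)·100 = 767/11
Var(X) = 767/11 − (59/11)² = 4956/121 ≈ 40.9587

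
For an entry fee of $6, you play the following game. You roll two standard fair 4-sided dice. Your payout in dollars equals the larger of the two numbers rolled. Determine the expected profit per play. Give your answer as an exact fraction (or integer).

Distribution of the larger of the two numbers rolled: 1 w.p. 1/16, 2 w.p. 3/16, 3 w.p. 5/16, 4 w.p. 7/16
E[payout] = (1/16)·1 + (3/16)·2 + (5/16)·3 + (7/16)·4 = 25/8
Expected profit = 25/8 − 6 = -23/8

-23/8 dollars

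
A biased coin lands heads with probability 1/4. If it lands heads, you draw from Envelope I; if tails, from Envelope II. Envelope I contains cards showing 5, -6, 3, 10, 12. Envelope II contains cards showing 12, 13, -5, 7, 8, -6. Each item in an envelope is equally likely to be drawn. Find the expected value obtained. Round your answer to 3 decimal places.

E[X | Envelope I] = (5 − 6 + 3 + 10 + 12)/5 = 24/5
E[X | Envelope II] = (12 + 13 − 5 + 7 + 8 − 6)/6 = 29/6
E[X] = (1/4)·24/5 + (3/4)·29/6 = 193/40 ≈ 4.825

4.825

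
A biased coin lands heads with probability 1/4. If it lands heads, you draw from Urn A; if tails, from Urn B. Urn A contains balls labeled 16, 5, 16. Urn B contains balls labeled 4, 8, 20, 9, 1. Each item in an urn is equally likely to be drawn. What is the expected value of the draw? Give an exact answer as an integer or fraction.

E[X | Urn A] = (16 + 5 + 16)/3 = 37/3
E[X | Urn B] = (4 + 8 + 20 + 9 + 1)/5 = 42/5
E[X] = (1/4)·37/3 + (3/4)·42/5 = 563/60

563/60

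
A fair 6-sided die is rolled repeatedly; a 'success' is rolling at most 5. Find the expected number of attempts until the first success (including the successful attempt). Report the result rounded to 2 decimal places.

1.20

For a geometric distribution, E[trials] = 1/p = 1/(5/6) = 6/5.
≈ 1.20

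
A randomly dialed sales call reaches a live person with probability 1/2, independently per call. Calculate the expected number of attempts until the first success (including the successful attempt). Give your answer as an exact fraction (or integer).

2

For a geometric distribution, E[trials] = 1/p = 1/(1/2) = 2.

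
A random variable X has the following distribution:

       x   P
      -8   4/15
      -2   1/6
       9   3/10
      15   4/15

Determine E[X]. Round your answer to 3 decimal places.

4.233

E[X] = (4/15)·(-8) + (1/6)·(-2) + (3/10)·9 + (4/15)·15
     = 127/30 ≈ 4.233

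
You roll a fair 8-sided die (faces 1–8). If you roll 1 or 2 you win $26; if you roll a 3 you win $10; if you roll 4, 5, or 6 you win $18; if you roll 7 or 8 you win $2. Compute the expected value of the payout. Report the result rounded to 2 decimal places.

E[payout] = (1/4)·2 + (1/8)·10 + (3/8)·18 + (1/4)·26 = 15
≈ $15.00

$15.00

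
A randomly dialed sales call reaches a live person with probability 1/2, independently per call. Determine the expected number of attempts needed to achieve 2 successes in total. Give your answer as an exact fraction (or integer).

4

By linearity (sum of 2 independent geometric waits), E[trials] = 2/p = 2/(1/2) = 4.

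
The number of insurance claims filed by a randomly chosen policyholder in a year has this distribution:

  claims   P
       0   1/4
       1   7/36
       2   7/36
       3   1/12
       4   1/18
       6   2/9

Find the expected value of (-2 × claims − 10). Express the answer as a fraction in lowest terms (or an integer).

-133/9

E[-2x-10] = (1/4)·(-10) + (7/36)·(-12) + (7/36)·(-14) + (1/12)·(-16) + (1/18)·(-18) + (2/9)·(-22)
     = -133/9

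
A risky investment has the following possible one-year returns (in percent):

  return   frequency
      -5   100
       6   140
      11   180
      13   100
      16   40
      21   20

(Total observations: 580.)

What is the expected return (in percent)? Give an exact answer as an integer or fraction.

Total = 580, so P(return=-5) = 100/580, etc.
E[X] = (5/29)·(-5) + (7/29)·6 + (9/29)·11 + (5/29)·13 + (2/29)·16 + (1/29)·21
     = 234/29

234/29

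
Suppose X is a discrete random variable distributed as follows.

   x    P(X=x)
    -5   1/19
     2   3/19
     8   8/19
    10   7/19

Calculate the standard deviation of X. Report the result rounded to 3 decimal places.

E[X] = 135/19, E[X²] = 1249/19
Var(X) = E[X²] − (E[X])² = 1249/19 − 18225/361 = 5506/361
SD(X) = √(5506/361) ≈ 3.905

3.905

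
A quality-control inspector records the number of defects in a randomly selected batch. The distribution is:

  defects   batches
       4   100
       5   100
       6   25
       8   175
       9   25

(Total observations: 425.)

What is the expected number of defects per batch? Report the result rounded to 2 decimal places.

6.29

Total = 425, so P(defects=4) = 100/425, etc.
E[X] = (4/17)·4 + (4/17)·5 + (1/17)·6 + (7/17)·8 + (1/17)·9
     = 107/17 ≈ 6.29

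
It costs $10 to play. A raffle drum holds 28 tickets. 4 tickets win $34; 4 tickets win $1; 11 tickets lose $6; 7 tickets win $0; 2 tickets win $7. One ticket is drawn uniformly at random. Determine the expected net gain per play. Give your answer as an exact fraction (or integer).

E[payout] = (4/28)·34 + (4/28)·1 + (11/28)·(-6) + (7/28)·0 + (2/28)·7 = 22/7
Expected profit = 22/7 − 10 = -48/7

-48/7 dollars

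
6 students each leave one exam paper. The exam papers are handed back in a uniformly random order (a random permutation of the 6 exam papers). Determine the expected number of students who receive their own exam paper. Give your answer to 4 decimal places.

1.0000

Let Xᵢ = 1 if person i gets their own exam paper. For each i, P(Xᵢ=1) = 1/6.
By linearity of expectation, E[X₁+…+X_6] = 6·(1/6) = 1.
≈ 1.0000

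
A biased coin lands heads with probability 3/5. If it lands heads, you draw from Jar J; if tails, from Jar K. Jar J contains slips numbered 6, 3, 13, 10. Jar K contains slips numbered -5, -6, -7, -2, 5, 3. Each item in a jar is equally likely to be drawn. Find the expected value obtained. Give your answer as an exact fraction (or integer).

4

E[X | Jar J] = (6 + 3 + 13 + 10)/4 = 8
E[X | Jar K] = (-5 − 6 − 7 − 2 + 5 + 3)/6 = -2
E[X] = (3/5)·8 + (2/5)·(-2) = 4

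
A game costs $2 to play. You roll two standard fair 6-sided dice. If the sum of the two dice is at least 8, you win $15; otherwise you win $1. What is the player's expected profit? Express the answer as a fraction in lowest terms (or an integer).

E[payout] = (7/12)·1 + (5/12)·15 = 41/6
Expected profit = 41/6 − 2 = 29/6

29/6 dollars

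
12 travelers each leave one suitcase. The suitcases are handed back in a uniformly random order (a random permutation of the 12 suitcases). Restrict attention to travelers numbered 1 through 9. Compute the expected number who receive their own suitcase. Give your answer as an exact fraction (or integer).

Let Xᵢ = 1 if person i gets their own suitcase. For each i, P(Xᵢ=1) = 1/12.
By linearity of expectation, E[X₁+…+X_9] = 9·(1/12) = 3/4.

3/4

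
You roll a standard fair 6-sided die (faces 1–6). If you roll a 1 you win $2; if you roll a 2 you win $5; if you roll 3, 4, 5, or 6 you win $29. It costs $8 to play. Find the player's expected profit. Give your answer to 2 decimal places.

$12.50

E[payout] = (1/6)·2 + (1/6)·5 + (2/3)·29 = 41/2
Expected profit = 41/2 − 8 = 25/2 ≈ $12.50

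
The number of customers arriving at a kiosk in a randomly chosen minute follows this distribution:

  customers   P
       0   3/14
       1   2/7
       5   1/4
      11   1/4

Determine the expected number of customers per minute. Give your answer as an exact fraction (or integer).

30/7

E[X] = (3/14)·0 + (2/7)·1 + (1/4)·5 + (1/4)·11
     = 30/7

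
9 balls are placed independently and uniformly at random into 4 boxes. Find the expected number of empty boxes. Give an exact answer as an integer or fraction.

19683/65536

Let Xⱼ=1 if box j is empty. P(Xⱼ=1) = ((4-1)/4)^9 = 19683/262144.
By linearity, E[#empty] = 4·19683/262144 = 19683/65536.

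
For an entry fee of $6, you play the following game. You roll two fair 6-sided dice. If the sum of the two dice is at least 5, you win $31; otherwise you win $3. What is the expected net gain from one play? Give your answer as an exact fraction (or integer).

61/3 dollars

E[payout] = (1/6)·3 + (5/6)·31 = 79/3
Expected profit = 79/3 − 6 = 61/3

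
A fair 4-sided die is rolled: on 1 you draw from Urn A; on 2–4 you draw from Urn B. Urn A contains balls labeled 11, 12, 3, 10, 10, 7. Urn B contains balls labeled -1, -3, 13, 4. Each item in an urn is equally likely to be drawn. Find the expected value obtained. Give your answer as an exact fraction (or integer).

E[X | Urn A] = (11 + 12 + 3 + 10 + 10 + 7)/6 = 53/6
E[X | Urn B] = (-1 − 3 + 13 + 4)/4 = 13/4
E[X] = (1/4)·53/6 + (3/4)·13/4 = 223/48

223/48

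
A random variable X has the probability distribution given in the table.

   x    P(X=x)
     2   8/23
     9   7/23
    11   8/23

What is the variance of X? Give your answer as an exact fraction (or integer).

E[X] = (8/23)·2 + (7/23)·9 + (8/23)·11 = 167/23
E[X²] = (8/23)·4 + (7/23)·81 + (8/23)·121 = 1567/23
Var(X) = 1567/23 − (167/23)² = 8152/529

8152/529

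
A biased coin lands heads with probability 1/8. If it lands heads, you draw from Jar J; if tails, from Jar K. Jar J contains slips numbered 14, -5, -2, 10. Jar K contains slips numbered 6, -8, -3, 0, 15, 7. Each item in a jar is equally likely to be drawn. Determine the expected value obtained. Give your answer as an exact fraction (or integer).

289/96

E[X | Jar J] = (14 − 5 − 2 + 10)/4 = 17/4
E[X | Jar K] = (6 − 8 − 3 + 0 + 15 + 7)/6 = 17/6
E[X] = (1/8)·17/4 + (7/8)·17/6 = 289/96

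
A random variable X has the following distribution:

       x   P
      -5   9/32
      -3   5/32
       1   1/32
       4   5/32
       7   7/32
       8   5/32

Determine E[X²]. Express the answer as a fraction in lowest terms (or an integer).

E[X²] = (9/32)·25 + (5/32)·9 + (1/32)·1 + (5/32)·16 + (7/32)·49 + (5/32)·64
     = 507/16

507/16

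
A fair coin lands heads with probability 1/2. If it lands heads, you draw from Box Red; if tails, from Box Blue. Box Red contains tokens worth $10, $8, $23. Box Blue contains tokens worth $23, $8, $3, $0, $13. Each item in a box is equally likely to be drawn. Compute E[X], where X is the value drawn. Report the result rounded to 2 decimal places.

$11.53

E[X | Box Red] = (10 + 8 + 23)/3 = 41/3
E[X | Box Blue] = (23 + 8 + 3 + 0 + 13)/5 = 47/5
E[X] = (1/2)·41/3 + (1/2)·47/5 = 173/15 ≈ 11.53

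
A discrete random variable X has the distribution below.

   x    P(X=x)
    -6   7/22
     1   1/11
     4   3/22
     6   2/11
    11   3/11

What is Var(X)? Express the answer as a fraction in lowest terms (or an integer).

E[X] = (7/22)·(-6) + (1/11)·1 + (3/22)·4 + (2/11)·6 + (3/11)·11 = 31/11
E[X²] = (7/22)·36 + (1/11)·1 + (3/22)·16 + (2/11)·36 + (3/11)·121 = 586/11
Var(X) = 586/11 − (31/11)² = 5485/121

5485/121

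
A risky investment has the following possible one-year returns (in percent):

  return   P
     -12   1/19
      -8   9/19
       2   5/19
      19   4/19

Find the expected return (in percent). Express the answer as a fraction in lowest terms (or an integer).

E[X] = (1/19)·(-12) + (9/19)·(-8) + (5/19)·2 + (4/19)·19
     = 2/19

2/19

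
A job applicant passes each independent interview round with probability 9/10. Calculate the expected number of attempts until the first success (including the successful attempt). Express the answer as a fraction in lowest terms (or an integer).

For a geometric distribution, E[trials] = 1/p = 1/(9/10) = 10/9.

10/9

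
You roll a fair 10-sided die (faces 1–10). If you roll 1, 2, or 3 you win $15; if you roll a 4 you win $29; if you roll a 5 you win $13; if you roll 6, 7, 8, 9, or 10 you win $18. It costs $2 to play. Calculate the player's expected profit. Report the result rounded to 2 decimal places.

E[payout] = (1/10)·13 + (3/10)·15 + (1/2)·18 + (1/10)·29 = 177/10
Expected profit = 177/10 − 2 = 157/10 ≈ $15.70

$15.70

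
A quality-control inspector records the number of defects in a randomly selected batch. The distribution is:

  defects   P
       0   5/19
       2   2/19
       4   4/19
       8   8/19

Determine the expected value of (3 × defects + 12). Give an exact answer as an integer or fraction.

480/19

E[3x+12] = (5/19)·12 + (2/19)·18 + (4/19)·24 + (8/19)·36
     = 480/19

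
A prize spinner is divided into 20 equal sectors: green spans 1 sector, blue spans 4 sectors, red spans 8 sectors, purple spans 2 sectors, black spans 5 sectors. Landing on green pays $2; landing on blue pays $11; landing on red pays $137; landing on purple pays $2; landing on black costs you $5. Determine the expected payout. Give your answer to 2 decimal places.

E[payout] = (1/20)·2 + (4/20)·11 + (8/20)·137 + (2/20)·2 + (5/20)·(-5) = 1121/20
≈ $56.05

$56.05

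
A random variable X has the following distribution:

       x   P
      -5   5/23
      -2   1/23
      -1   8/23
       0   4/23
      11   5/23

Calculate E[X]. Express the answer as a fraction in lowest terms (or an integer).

20/23

E[X] = (5/23)·(-5) + (1/23)·(-2) + (8/23)·(-1) + (4/23)·0 + (5/23)·11
     = 20/23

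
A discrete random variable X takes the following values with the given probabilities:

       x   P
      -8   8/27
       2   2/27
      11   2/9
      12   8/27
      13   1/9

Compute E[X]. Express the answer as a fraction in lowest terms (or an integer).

E[X] = (8/27)·(-8) + (2/27)·2 + (2/9)·11 + (8/27)·12 + (1/9)·13
     = 47/9

47/9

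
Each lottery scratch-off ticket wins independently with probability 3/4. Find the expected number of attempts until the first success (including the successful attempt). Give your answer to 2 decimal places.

1.33

For a geometric distribution, E[trials] = 1/p = 1/(3/4) = 4/3.
≈ 1.33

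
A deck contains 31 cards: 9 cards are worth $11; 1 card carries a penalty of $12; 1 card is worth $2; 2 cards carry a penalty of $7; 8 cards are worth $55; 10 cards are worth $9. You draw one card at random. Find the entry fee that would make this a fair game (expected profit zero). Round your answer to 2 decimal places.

E[payout] = (9/31)·11 + (1/31)·(-12) + (1/31)·2 + (2/31)·(-7) + (8/31)·55 + (10/31)·9 = 605/31
Fair fee = E[payout] = 605/31 ≈ $19.52

$19.52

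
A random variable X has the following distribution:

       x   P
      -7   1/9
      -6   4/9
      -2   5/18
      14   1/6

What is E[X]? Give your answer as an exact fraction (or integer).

E[X] = (1/9)·(-7) + (4/9)·(-6) + (5/18)·(-2) + (1/6)·14
     = -5/3

-5/3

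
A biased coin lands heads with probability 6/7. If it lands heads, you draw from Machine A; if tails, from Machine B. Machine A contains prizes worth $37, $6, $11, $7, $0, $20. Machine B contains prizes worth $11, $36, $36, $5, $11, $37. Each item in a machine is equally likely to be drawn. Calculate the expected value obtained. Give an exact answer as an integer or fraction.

E[X | Machine A] = (37 + 6 + 11 + 7 + 0 + 20)/6 = 27/2
E[X | Machine B] = (11 + 36 + 36 + 5 + 11 + 37)/6 = 68/3
E[X] = (6/7)·27/2 + (1/7)·68/3 = 311/21

311/21 dollars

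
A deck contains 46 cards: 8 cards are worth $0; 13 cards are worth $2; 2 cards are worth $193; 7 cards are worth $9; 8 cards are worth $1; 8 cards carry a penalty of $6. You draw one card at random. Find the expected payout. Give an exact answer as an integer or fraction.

435/46 dollars

E[payout] = (8/46)·0 + (13/46)·2 + (2/46)·193 + (7/46)·9 + (8/46)·1 + (8/46)·(-6) = 435/46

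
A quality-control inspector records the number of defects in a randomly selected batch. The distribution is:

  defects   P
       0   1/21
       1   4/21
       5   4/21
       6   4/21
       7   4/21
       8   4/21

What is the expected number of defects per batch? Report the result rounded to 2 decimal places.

E[X] = (1/21)·0 + (4/21)·1 + (4/21)·5 + (4/21)·6 + (4/21)·7 + (4/21)·8
     = 36/7 ≈ 5.14

5.14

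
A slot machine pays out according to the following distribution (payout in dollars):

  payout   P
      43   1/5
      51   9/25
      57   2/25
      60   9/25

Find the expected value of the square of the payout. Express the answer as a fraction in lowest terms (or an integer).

E[X²] = (1/5)·1849 + (9/25)·2601 + (2/25)·3249 + (9/25)·3600
     = 71552/25

71552/25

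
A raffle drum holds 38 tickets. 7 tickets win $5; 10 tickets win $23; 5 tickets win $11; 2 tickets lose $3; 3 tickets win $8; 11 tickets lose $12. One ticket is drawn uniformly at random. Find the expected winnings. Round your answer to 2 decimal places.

E[payout] = (7/38)·5 + (10/38)·23 + (5/38)·11 + (2/38)·(-3) + (3/38)·8 + (11/38)·(-12) = 103/19
≈ $5.42

$5.42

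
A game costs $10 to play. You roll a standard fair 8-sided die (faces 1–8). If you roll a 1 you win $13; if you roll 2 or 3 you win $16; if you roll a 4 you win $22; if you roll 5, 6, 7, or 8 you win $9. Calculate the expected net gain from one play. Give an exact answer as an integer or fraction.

E[payout] = (1/2)·9 + (1/8)·13 + (1/4)·16 + (1/8)·22 = 103/8
Expected profit = 103/8 − 10 = 23/8

23/8 dollars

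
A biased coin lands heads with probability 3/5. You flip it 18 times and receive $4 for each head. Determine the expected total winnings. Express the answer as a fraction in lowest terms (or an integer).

216/5 dollars

E[#heads] = 18·3/5 = 54/5 (linearity over flips).
E[winnings] = 4·54/5 = 216/5.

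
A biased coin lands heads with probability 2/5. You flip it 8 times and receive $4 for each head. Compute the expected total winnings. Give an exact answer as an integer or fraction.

64/5 dollars

E[#heads] = 8·2/5 = 16/5 (linearity over flips).
E[winnings] = 4·16/5 = 64/5.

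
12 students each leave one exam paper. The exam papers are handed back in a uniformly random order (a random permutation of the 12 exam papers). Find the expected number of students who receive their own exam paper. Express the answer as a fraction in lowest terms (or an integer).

Let Xᵢ = 1 if person i gets their own exam paper. For each i, P(Xᵢ=1) = 1/12.
By linearity of expectation, E[X₁+…+X_12] = 12·(1/12) = 1.

1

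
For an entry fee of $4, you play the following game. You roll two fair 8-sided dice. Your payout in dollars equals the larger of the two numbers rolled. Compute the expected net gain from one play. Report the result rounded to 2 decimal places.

$1.81

Distribution of the larger of the two numbers rolled: 1 w.p. 1/64, 2 w.p. 3/64, 3 w.p. 5/64, 4 w.p. 7/64, 5 w.p. 9/64, 6 w.p. 11/64, …
E[payout] = (1/64)·1 + (3/64)·2 + (5/64)·3 + (7/64)·4 + (9/64)·5 + (11/64)·6 + (13/64)·7 + (15/64)·8 = 93/16
Expected profit = 93/16 − 4 = 29/16 ≈ $1.81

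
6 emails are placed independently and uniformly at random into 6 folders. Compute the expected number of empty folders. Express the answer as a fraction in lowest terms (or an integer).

15625/7776

Let Xⱼ=1 if folder j is empty. P(Xⱼ=1) = ((6-1)/6)^6 = 15625/46656.
By linearity, E[#empty] = 6·15625/46656 = 15625/7776.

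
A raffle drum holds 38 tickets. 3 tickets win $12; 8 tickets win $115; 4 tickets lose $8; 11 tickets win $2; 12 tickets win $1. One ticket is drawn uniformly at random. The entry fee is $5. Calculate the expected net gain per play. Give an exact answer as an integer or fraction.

E[payout] = (3/38)·12 + (8/38)·115 + (4/38)·(-8) + (11/38)·2 + (12/38)·1 = 479/19
Expected profit = 479/19 − 5 = 384/19

384/19 dollars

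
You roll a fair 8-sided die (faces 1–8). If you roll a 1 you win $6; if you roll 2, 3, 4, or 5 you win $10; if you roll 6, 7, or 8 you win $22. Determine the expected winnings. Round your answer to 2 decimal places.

E[payout] = (1/8)·6 + (1/2)·10 + (3/8)·22 = 14
≈ $14.00

$14.00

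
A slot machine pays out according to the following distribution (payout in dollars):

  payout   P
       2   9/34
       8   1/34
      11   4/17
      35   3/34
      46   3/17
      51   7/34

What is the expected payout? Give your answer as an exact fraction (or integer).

426/17 dollars

E[X] = (9/34)·2 + (1/34)·8 + (4/17)·11 + (3/34)·35 + (3/17)·46 + (7/34)·51
     = 426/17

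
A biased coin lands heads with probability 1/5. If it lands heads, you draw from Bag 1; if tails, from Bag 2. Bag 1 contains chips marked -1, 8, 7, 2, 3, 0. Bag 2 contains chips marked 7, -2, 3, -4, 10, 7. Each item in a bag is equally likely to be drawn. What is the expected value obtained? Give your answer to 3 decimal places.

3.433

E[X | Bag 1] = (-1 + 8 + 7 + 2 + 3 + 0)/6 = 19/6
E[X | Bag 2] = (7 − 2 + 3 − 4 + 10 + 7)/6 = 7/2
E[X] = (1/5)·19/6 + (4/5)·7/2 = 103/30 ≈ 3.433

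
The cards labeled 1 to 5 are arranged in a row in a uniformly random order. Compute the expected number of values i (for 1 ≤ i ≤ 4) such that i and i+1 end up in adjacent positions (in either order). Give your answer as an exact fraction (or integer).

For each i ∈ {1,…,4}, let Xᵢ = 1 if i and i+1 are adjacent. P(Xᵢ=1) = 2·(5−1)!/5! = 2/5.
By linearity, E[ΣXᵢ] = (4)·(2/5) = 8/5.

8/5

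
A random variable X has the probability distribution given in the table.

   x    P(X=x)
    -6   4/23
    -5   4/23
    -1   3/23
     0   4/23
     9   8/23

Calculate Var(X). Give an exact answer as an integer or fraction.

19960/529

E[X] = (4/23)·(-6) + (4/23)·(-5) + (3/23)·(-1) + (4/23)·0 + (8/23)·9 = 25/23
E[X²] = (4/23)·36 + (4/23)·25 + (3/23)·1 + (4/23)·0 + (8/23)·81 = 895/23
Var(X) = 895/23 − (25/23)² = 19960/529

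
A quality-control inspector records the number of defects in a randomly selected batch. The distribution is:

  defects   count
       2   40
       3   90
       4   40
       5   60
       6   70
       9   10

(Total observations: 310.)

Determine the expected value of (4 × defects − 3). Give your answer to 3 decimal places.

Total = 310, so P(defects=2) = 40/310, etc.
E[4x-3] = (4/31)·5 + (9/31)·9 + (4/31)·13 + (6/31)·17 + (7/31)·21 + (1/31)·33
     = 435/31 ≈ 14.032

14.032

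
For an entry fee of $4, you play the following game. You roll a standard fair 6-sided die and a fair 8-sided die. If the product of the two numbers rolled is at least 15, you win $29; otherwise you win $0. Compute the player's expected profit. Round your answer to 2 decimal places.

E[payout] = (13/24)·0 + (11/24)·29 = 319/24
Expected profit = 319/24 − 4 = 223/24 ≈ $9.29

$9.29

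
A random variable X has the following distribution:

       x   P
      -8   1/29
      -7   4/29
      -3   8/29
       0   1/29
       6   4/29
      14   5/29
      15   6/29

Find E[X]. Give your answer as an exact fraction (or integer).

124/29

E[X] = (1/29)·(-8) + (4/29)·(-7) + (8/29)·(-3) + (1/29)·0 + (4/29)·6 + (5/29)·14 + (6/29)·15
     = 124/29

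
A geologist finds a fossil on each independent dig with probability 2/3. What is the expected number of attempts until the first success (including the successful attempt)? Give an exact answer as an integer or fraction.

3/2

For a geometric distribution, E[trials] = 1/p = 1/(2/3) = 3/2.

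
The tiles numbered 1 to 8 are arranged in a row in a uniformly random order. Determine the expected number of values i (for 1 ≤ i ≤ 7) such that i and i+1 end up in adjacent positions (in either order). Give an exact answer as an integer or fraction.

7/4

For each i ∈ {1,…,7}, let Xᵢ = 1 if i and i+1 are adjacent. P(Xᵢ=1) = 2·(8−1)!/8! = 2/8.
By linearity, E[ΣXᵢ] = (7)·(2/8) = 7/4.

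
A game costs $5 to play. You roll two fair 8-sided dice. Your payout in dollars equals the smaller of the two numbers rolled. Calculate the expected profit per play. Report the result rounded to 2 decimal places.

Distribution of the smaller of the two numbers rolled: 1 w.p. 15/64, 2 w.p. 13/64, 3 w.p. 11/64, 4 w.p. 9/64, 5 w.p. 7/64, 6 w.p. 5/64, …
E[payout] = (15/64)·1 + (13/64)·2 + (11/64)·3 + (9/64)·4 + (7/64)·5 + (5/64)·6 + (3/64)·7 + (1/64)·8 = 51/16
Expected profit = 51/16 − 5 = -29/16 ≈ -$1.81

-$1.81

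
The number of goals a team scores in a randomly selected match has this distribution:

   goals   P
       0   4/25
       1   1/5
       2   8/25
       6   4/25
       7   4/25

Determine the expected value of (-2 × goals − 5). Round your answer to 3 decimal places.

-10.840

E[-2x-5] = (4/25)·(-5) + (1/5)·(-7) + (8/25)·(-9) + (4/25)·(-17) + (4/25)·(-19)
     = -271/25 ≈ -10.840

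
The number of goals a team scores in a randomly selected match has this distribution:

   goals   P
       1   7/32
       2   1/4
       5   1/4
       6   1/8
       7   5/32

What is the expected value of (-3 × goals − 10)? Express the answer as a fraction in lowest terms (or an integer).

-343/16

E[-3x-10] = (7/32)·(-13) + (1/4)·(-16) + (1/4)·(-25) + (1/8)·(-28) + (5/32)·(-31)
     = -343/16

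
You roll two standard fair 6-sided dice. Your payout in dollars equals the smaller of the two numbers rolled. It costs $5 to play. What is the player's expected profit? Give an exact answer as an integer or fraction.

Distribution of the smaller of the two numbers rolled: 1 w.p. 11/36, 2 w.p. 1/4, 3 w.p. 7/36, 4 w.p. 5/36, 5 w.p. 1/12, 6 w.p. 1/36
E[payout] = (11/36)·1 + (1/4)·2 + (7/36)·3 + (5/36)·4 + (1/12)·5 + (1/36)·6 = 91/36
Expected profit = 91/36 − 5 = -89/36

-89/36 dollars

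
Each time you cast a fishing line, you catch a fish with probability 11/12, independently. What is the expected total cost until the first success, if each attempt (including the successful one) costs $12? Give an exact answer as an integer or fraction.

144/11 dollars

E[#attempts] = 1/p = 12/11; E[cost] = 12·12/11 = 144/11.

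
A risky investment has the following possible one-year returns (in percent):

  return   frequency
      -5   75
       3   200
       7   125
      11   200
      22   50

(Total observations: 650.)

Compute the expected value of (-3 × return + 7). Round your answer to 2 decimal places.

-13.31

Total = 650, so P(return=-5) = 75/650, etc.
E[-3x+7] = (3/26)·22 + (4/13)·(-2) + (5/26)·(-14) + (4/13)·(-26) + (1/13)·(-59)
     = -173/13 ≈ -13.31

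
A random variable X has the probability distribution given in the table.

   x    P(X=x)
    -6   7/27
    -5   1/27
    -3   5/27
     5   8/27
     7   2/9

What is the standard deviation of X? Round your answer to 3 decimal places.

5.447

E[X] = 20/27, E[X²] = 272/9
Var(X) = E[X²] − (E[X])² = 272/9 − 400/729 = 21632/729
SD(X) = √(21632/729) ≈ 5.447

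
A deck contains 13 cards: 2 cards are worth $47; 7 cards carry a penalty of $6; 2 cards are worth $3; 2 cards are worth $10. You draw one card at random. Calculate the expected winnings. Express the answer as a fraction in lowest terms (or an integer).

E[payout] = (2/13)·47 + (7/13)·(-6) + (2/13)·3 + (2/13)·10 = 6

$6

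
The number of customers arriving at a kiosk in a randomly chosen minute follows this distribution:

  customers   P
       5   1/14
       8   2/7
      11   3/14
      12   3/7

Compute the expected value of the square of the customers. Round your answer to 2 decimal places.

107.71

E[X²] = (1/14)·25 + (2/7)·64 + (3/14)·121 + (3/7)·144
     = 754/7 ≈ 107.71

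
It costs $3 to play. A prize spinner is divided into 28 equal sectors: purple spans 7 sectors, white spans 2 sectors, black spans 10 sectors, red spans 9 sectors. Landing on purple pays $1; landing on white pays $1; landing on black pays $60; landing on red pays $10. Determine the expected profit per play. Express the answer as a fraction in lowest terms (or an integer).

615/28 dollars

E[payout] = (7/28)·1 + (2/28)·1 + (10/28)·60 + (9/28)·10 = 699/28
Expected profit = 699/28 − 3 = 615/28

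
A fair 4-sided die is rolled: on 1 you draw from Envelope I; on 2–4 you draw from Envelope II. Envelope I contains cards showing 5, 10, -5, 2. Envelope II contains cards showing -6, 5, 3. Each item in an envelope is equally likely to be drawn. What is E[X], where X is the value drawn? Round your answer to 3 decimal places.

E[X | Envelope I] = (5 + 10 − 5 + 2)/4 = 3
E[X | Envelope II] = (-6 + 5 + 3)/3 = 2/3
E[X] = (1/4)·3 + (3/4)·2/3 = 5/4 ≈ 1.250

1.250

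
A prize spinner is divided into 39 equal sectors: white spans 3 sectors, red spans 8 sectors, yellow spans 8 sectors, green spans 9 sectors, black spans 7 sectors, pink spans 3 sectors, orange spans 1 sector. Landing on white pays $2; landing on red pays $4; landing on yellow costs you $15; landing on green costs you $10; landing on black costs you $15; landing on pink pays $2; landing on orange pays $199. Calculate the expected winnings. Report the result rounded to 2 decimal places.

E[payout] = (3/39)·2 + (8/39)·4 + (8/39)·(-15) + (9/39)·(-10) + (7/39)·(-15) + (3/39)·2 + (1/39)·199 = -24/13
≈ -$1.85

-$1.85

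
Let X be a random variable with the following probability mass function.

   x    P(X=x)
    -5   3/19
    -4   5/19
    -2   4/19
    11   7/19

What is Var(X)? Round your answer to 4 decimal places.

E[X] = (3/19)·(-5) + (5/19)·(-4) + (4/19)·(-2) + (7/19)·11 = 34/19
E[X²] = (3/19)·25 + (5/19)·16 + (4/19)·4 + (7/19)·121 = 1018/19
Var(X) = 1018/19 − (34/19)² = 18186/361 ≈ 50.3767

50.3767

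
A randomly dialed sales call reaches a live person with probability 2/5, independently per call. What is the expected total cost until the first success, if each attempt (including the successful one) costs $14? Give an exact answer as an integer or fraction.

$35

E[#attempts] = 1/p = 5/2; E[cost] = 14·5/2 = 35.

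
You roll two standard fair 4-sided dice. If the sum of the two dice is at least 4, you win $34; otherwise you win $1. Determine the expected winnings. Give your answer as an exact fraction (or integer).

445/16 dollars

E[payout] = (3/16)·1 + (13/16)·34 = 445/16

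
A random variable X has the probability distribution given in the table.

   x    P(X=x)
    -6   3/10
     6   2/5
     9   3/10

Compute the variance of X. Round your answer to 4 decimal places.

E[X] = (3/10)·(-6) + (2/5)·6 + (3/10)·9 = 33/10
E[X²] = (3/10)·36 + (2/5)·36 + (3/10)·81 = 99/2
Var(X) = 99/2 − (33/10)² = 3861/100 ≈ 38.6100

38.6100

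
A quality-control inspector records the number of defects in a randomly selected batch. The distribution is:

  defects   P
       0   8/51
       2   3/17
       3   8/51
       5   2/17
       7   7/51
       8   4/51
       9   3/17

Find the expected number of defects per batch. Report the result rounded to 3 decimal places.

E[X] = (8/51)·0 + (3/17)·2 + (8/51)·3 + (2/17)·5 + (7/51)·7 + (4/51)·8 + (3/17)·9
     = 78/17 ≈ 4.588

4.588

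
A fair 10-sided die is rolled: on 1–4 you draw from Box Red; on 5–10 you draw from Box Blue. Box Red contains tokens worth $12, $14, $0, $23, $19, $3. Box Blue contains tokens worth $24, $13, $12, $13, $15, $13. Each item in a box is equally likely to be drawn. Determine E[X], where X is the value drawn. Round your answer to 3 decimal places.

$13.733

E[X | Box Red] = (12 + 14 + 0 + 23 + 19 + 3)/6 = 71/6
E[X | Box Blue] = (24 + 13 + 12 + 13 + 15 + 13)/6 = 15
E[X] = (2/5)·71/6 + (3/5)·15 = 206/15 ≈ 13.733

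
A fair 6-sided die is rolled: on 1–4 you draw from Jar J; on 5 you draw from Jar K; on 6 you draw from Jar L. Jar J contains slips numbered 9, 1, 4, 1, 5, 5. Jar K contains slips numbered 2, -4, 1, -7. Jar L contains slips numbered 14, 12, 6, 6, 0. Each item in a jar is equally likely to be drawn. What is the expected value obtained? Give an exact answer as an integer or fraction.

167/45

E[X | Jar J] = (9 + 1 + 4 + 1 + 5 + 5)/6 = 25/6
E[X | Jar K] = (2 − 4 + 1 − 7)/4 = -2
E[X | Jar L] = (14 + 12 + 6 + 6 + 0)/5 = 38/5
E[X] = (2/3)·25/6 + (1/6)·(-2) + (1/6)·38/5 = 167/45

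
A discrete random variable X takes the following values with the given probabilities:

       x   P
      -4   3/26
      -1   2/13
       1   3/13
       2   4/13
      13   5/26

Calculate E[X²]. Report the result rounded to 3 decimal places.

35.962

E[X²] = (3/26)·16 + (2/13)·1 + (3/13)·1 + (4/13)·4 + (5/26)·169
     = 935/26 ≈ 35.962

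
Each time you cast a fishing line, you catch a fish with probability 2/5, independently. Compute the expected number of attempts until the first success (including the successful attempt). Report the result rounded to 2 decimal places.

For a geometric distribution, E[trials] = 1/p = 1/(2/5) = 5/2.
≈ 2.50

2.50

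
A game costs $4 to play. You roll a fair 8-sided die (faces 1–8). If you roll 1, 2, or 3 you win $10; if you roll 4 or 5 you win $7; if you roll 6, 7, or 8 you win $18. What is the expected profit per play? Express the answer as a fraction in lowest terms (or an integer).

E[payout] = (1/4)·7 + (3/8)·10 + (3/8)·18 = 49/4
Expected profit = 49/4 − 4 = 33/4

33/4 dollars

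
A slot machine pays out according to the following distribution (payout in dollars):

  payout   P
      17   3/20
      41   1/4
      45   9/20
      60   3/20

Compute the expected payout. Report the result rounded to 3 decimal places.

E[X] = (3/20)·17 + (1/4)·41 + (9/20)·45 + (3/20)·60
     = 841/20 ≈ 42.050

$42.050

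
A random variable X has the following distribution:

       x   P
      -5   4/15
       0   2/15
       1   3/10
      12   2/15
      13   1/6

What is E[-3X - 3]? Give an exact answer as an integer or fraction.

E[-3x-3] = (4/15)·12 + (2/15)·(-3) + (3/10)·(-6) + (2/15)·(-39) + (1/6)·(-42)
     = -56/5

-56/5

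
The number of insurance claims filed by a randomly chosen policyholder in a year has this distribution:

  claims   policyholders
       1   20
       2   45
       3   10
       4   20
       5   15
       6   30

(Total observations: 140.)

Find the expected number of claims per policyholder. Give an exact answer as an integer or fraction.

Total = 140, so P(claims=1) = 20/140, etc.
E[X] = (1/7)·1 + (9/28)·2 + (1/14)·3 + (1/7)·4 + (3/28)·5 + (3/14)·6
     = 95/28

95/28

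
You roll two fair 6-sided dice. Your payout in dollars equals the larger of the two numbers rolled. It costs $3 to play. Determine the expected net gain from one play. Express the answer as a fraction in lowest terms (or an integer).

Distribution of the larger of the two numbers rolled: 1 w.p. 1/36, 2 w.p. 1/12, 3 w.p. 5/36, 4 w.p. 7/36, 5 w.p. 1/4, 6 w.p. 11/36
E[payout] = (1/36)·1 + (1/12)·2 + (5/36)·3 + (7/36)·4 + (1/4)·5 + (11/36)·6 = 161/36
Expected profit = 161/36 − 3 = 53/36

53/36 dollars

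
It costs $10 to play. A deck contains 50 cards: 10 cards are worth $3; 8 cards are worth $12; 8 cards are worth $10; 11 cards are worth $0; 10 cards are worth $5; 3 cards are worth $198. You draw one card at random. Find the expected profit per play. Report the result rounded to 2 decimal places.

E[payout] = (10/50)·3 + (8/50)·12 + (8/50)·10 + (11/50)·0 + (10/50)·5 + (3/50)·198 = 17
Expected profit = 17 − 10 = 7 ≈ $7.00

$7.00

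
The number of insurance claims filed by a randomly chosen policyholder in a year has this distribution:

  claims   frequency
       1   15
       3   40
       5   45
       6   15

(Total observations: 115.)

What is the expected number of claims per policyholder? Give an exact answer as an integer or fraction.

90/23

Total = 115, so P(claims=1) = 15/115, etc.
E[X] = (3/23)·1 + (8/23)·3 + (9/23)·5 + (3/23)·6
     = 90/23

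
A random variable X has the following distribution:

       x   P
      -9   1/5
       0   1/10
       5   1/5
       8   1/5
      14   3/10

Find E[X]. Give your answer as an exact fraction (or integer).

E[X] = (1/5)·(-9) + (1/10)·0 + (1/5)·5 + (1/5)·8 + (3/10)·14
     = 5

5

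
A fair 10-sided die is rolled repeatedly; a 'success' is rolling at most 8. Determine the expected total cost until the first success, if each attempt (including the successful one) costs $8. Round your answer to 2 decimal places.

$10.00

E[#attempts] = 1/p = 5/4; E[cost] = 8·5/4 = 10.
≈ 10.00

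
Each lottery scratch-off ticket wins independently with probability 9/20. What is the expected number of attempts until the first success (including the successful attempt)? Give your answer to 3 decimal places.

2.222

For a geometric distribution, E[trials] = 1/p = 1/(9/20) = 20/9.
≈ 2.222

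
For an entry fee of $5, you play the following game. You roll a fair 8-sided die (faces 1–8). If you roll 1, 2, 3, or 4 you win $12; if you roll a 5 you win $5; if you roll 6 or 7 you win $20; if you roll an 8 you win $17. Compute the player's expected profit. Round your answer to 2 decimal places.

E[payout] = (1/8)·5 + (1/2)·12 + (1/8)·17 + (1/4)·20 = 55/4
Expected profit = 55/4 − 5 = 35/4 ≈ $8.75

$8.75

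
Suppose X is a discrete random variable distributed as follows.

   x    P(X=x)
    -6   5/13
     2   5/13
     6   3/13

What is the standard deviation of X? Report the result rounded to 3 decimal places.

4.865

E[X] = -2/13, E[X²] = 308/13
Var(X) = E[X²] − (E[X])² = 308/13 − 4/169 = 4000/169
SD(X) = √(4000/169) ≈ 4.865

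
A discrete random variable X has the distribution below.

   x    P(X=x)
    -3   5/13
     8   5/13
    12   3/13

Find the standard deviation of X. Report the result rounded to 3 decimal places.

6.268

E[X] = 61/13, E[X²] = 797/13
Var(X) = E[X²] − (E[X])² = 797/13 − 3721/169 = 6640/169
SD(X) = √(6640/169) ≈ 6.268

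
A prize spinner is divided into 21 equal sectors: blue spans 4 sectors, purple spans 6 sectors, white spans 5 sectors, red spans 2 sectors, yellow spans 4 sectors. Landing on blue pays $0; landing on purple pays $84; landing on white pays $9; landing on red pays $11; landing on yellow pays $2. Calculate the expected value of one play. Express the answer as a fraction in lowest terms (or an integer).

E[payout] = (4/21)·0 + (6/21)·84 + (5/21)·9 + (2/21)·11 + (4/21)·2 = 193/7

193/7 dollars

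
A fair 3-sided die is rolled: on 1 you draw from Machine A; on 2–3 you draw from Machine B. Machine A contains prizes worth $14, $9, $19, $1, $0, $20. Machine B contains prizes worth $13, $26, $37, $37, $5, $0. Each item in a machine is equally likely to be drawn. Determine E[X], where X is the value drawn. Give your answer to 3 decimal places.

$16.611

E[X | Machine A] = (14 + 9 + 19 + 1 + 0 + 20)/6 = 21/2
E[X | Machine B] = (13 + 26 + 37 + 37 + 5 + 0)/6 = 59/3
E[X] = (1/3)·21/2 + (2/3)·59/3 = 299/18 ≈ 16.611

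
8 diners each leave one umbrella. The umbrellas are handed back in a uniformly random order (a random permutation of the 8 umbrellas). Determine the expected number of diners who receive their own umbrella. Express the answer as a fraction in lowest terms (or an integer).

1

Let Xᵢ = 1 if person i gets their own umbrella. For each i, P(Xᵢ=1) = 1/8.
By linearity of expectation, E[X₁+…+X_8] = 8·(1/8) = 1.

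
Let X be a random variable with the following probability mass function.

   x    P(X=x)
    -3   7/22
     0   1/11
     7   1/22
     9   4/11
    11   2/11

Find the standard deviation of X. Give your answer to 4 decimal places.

E[X] = 51/11, E[X²] = 622/11
Var(X) = E[X²] − (E[X])² = 622/11 − 2601/121 = 4241/121
SD(X) = √(4241/121) ≈ 5.9203

5.9203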